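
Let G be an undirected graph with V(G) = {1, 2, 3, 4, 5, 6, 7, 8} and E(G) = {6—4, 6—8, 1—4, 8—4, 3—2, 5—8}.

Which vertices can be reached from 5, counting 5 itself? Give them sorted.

Start at 5.
Its neighbours: 8.
Then their neighbours: 4, 6.
Then next layer: 1.
Nothing further is reachable.

1, 4, 5, 6, 8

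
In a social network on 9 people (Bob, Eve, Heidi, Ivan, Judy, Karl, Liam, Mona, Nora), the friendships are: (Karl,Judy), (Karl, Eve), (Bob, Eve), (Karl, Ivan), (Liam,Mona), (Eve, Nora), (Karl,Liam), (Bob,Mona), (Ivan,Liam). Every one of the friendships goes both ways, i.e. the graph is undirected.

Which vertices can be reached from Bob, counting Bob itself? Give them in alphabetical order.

Bob, Eve, Ivan, Judy, Karl, Liam, Mona, Nora

Start at Bob.
Its neighbours: Eve, Mona.
Then their neighbours: Karl, Liam, Nora.
Then next layer: Ivan, Judy.
Nothing further is reachable.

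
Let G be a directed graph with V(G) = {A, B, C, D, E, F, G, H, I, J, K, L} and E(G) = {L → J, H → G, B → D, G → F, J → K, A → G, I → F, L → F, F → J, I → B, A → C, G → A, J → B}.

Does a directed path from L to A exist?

Explore from L.
Distance 1: reach F, J.
Distance 2: reach B, K.
Distance 3: reach D.
The search from L is exhausted; no directed path reaches A.

No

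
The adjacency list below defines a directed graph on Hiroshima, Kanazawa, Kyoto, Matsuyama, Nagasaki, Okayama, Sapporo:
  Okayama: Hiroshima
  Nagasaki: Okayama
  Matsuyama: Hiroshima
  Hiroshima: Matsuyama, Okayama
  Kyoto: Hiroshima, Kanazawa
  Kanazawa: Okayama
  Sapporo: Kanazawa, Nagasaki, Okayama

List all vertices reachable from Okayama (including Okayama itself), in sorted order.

Hiroshima, Matsuyama, Okayama

Start at Okayama.
Its neighbours: Hiroshima.
Then their neighbours: Matsuyama.
Nothing further is reachable.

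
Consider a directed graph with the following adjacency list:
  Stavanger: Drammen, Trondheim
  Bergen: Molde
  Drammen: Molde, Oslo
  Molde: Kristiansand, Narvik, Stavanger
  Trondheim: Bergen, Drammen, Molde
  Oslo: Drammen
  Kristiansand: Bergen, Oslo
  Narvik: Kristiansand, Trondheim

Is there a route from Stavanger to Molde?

Yes

Explore from Stavanger.
Distance 1: reach Drammen, Trondheim.
Distance 2: reach Bergen, Molde, Oslo.
Found Molde.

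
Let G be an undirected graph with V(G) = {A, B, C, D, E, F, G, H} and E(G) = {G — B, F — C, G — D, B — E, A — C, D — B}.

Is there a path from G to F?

Explore from G.
Distance 1: reach B, D.
Distance 2: reach E.
The search is exhausted without reaching F; it lies in a different component.

No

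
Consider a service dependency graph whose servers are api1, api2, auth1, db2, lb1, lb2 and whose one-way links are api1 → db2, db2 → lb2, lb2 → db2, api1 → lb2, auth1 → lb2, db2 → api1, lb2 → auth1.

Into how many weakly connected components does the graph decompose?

From api1: component {api1, auth1, db2, lb2}.
From api2: component {api2}.
From lb1: component {lb1}.
That's 3 components.

3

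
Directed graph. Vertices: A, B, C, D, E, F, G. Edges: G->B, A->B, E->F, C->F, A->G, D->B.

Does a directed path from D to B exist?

Explore from D.
Distance 1: reach B.
Found B.

Yes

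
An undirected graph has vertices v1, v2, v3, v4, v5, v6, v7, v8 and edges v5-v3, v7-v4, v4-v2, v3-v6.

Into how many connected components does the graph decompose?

From v1: component {v1}.
From v2: component {v2, v4, v7}.
From v3: component {v3, v5, v6}.
From v8: component {v8}.
That's 4 components.

4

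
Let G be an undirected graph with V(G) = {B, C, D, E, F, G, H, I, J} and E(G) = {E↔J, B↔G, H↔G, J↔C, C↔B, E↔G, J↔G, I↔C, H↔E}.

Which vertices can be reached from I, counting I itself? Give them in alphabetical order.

Start at I.
Its neighbours: C.
Then their neighbours: B, J.
Then next layer: E, G.
Then next layer: H.
Nothing further is reachable.

B, C, E, G, H, I, J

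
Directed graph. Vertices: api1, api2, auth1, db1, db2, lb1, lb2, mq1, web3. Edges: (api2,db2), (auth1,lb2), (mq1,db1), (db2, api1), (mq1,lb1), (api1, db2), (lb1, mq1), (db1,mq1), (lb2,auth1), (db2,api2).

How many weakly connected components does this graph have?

4

From api1: component {api1, api2, db2}.
From auth1: component {auth1, lb2}.
From db1: component {db1, lb1, mq1}.
From web3: component {web3}.
That's 4 components.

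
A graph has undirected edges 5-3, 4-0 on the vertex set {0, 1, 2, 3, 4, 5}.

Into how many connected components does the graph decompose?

4

From 0: component {0, 4}.
From 1: component {1}.
From 2: component {2}.
From 3: component {3, 5}.
That's 4 components.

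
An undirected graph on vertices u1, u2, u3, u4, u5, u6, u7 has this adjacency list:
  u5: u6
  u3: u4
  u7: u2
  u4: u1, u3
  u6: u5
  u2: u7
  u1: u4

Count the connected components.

From u1: component {u1, u3, u4}.
From u2: component {u2, u7}.
From u5: component {u5, u6}.
That's 3 components.

3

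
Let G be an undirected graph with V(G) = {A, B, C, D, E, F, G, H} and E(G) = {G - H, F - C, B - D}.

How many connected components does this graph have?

From A: component {A}.
From B: component {B, D}.
From C: component {C, F}.
From E: component {E}.
From G: component {G, H}.
That's 5 components.

5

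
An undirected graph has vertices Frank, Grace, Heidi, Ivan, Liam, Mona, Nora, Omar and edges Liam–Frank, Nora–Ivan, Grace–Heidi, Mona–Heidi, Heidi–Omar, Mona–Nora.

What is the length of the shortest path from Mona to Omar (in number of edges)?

Distance 0: Mona.
Distance 1: Heidi, Nora.
Distance 2: Grace, Ivan, Omar — contains Omar.

2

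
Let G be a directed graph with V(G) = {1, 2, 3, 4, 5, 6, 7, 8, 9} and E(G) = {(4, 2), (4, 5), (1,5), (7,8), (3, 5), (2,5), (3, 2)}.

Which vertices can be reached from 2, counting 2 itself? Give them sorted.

Start at 2.
Its neighbours: 5.
Nothing further is reachable.

2, 5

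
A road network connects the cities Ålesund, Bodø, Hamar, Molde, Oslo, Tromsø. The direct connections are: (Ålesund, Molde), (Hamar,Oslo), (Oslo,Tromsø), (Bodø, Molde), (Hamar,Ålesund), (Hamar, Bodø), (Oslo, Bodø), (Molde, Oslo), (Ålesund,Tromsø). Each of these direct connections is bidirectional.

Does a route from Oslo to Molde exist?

Explore from Oslo.
Distance 1: reach Bodø, Hamar, Molde, Tromsø.
Found Molde.

Yes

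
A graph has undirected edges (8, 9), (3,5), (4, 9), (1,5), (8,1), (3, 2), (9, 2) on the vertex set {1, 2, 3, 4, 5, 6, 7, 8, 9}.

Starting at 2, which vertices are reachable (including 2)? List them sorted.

1, 2, 3, 4, 5, 8, 9

Start at 2.
Its neighbours: 3, 9.
Then their neighbours: 4, 5, 8.
Then next layer: 1.
Nothing further is reachable.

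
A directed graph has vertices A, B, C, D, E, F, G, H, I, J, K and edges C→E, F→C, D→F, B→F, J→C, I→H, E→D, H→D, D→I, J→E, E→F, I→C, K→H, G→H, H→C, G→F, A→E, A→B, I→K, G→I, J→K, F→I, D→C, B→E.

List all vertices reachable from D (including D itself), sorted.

C, D, E, F, H, I, K

Start at D.
Its neighbours: C, F, I.
Then their neighbours: E, H, K.
Nothing further is reachable.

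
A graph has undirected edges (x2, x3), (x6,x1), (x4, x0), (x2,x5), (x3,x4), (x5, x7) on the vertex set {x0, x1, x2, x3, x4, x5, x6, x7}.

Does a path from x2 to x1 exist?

No

Explore from x2.
Distance 1: reach x3, x5.
Distance 2: reach x4, x7.
Distance 3: reach x0.
The search is exhausted without reaching x1; it lies in a different component.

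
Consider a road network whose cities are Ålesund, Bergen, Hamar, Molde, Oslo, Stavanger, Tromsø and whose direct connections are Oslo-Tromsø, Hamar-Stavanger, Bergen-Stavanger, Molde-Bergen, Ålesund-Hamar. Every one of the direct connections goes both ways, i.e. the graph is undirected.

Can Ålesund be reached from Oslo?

No

Explore from Oslo.
Distance 1: reach Tromsø.
The search is exhausted without reaching Ålesund; it lies in a different component.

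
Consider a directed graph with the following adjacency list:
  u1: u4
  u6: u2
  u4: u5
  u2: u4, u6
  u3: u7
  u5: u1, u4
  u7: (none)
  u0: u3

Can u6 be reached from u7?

No

u7 has no outgoing edges, so nothing is reachable from it.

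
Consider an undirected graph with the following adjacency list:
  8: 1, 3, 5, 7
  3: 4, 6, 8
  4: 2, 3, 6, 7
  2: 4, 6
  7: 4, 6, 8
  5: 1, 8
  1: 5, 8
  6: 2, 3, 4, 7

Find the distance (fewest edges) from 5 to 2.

Distance 0: 5.
Distance 1: 1, 8.
Distance 2: 3, 7.
Distance 3: 4, 6.
Distance 4: 2 — contains 2.

4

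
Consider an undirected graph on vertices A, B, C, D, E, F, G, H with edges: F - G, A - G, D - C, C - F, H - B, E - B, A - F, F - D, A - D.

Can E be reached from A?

Explore from A.
Distance 1: reach D, F, G.
Distance 2: reach C.
The search is exhausted without reaching E; it lies in a different component.

No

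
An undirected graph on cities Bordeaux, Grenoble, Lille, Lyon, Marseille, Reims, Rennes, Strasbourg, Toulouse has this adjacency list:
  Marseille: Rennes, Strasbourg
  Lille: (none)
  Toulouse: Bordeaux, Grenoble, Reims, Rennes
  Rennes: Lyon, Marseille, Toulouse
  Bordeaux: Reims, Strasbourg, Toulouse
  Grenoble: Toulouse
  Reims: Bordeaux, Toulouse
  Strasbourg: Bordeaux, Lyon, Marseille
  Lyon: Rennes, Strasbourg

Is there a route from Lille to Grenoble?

No

Lille has no edges, so nothing is reachable from it.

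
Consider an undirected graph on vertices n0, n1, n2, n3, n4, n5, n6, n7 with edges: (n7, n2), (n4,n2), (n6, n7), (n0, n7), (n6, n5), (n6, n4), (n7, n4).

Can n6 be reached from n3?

n3 has no edges, so nothing is reachable from it.

No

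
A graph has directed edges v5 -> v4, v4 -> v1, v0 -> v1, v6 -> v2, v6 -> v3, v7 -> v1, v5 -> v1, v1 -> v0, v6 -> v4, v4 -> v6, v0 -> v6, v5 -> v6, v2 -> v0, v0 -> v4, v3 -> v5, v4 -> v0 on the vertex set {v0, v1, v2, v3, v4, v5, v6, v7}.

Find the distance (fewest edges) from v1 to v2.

3

Distance 0: v1.
Distance 1: v0.
Distance 2: v4, v6.
Distance 3: v2, v3 — contains v2.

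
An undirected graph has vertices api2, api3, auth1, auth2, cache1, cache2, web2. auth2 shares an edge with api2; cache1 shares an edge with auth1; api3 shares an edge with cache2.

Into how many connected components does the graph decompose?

4

From api2: component {api2, auth2}.
From api3: component {api3, cache2}.
From auth1: component {auth1, cache1}.
From web2: component {web2}.
That's 4 components.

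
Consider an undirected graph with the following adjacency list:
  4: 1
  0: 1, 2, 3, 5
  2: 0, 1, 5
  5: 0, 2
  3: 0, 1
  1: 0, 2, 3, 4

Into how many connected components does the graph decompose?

1

From 0: component {0, 1, 2, 3, 4, 5}.
That's 1 component.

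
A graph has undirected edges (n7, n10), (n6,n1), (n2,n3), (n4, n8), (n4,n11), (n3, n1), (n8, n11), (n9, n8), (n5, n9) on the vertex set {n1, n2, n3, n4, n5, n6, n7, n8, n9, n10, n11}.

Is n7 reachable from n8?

No

Explore from n8.
Distance 1: reach n4, n9, n11.
Distance 2: reach n5.
The search is exhausted without reaching n7; it lies in a different component.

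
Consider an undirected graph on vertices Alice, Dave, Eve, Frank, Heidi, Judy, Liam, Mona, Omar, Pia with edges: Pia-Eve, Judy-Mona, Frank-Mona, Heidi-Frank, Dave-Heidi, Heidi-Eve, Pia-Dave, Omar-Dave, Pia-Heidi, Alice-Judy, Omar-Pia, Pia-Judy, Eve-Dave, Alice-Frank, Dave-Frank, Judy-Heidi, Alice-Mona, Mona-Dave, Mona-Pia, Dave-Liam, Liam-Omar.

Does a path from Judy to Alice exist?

Yes

Explore from Judy.
Distance 1: reach Alice, Heidi, Mona, Pia.
Found Alice.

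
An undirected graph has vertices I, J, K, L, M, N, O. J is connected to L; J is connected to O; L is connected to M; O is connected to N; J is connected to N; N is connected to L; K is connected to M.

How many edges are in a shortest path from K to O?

4

Distance 0: K.
Distance 1: M.
Distance 2: L.
Distance 3: J, N.
Distance 4: O — contains O.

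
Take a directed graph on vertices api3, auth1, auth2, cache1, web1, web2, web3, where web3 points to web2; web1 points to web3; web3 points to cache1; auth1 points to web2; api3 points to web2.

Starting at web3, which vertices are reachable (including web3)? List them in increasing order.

cache1, web2, web3

Start at web3.
Its neighbours: cache1, web2.
Nothing further is reachable.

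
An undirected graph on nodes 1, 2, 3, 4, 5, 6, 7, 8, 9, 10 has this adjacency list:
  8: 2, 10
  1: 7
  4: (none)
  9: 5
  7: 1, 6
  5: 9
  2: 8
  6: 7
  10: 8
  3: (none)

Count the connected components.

From 1: component {1, 6, 7}.
From 2: component {2, 8, 10}.
From 3: component {3}.
From 4: component {4}.
From 5: component {5, 9}.
That's 5 components.

5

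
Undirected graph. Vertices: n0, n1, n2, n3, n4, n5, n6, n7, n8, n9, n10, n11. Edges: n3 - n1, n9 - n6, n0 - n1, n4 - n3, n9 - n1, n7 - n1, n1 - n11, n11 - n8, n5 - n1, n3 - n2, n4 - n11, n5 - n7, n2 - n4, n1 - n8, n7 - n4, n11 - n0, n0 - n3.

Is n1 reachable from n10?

No

n10 has no edges, so nothing is reachable from it.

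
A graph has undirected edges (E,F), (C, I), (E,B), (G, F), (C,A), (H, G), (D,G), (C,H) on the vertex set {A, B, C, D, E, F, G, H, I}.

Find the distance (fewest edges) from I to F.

Distance 0: I.
Distance 1: C.
Distance 2: A, H.
Distance 3: G.
Distance 4: D, F — contains F.

4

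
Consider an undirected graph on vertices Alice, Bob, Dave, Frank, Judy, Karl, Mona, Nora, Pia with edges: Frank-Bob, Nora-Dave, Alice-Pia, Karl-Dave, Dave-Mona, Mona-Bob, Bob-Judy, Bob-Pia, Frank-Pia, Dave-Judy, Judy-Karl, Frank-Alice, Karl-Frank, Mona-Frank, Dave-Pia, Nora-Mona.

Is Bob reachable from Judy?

Explore from Judy.
Distance 1: reach Bob, Dave, Karl.
Found Bob.

Yes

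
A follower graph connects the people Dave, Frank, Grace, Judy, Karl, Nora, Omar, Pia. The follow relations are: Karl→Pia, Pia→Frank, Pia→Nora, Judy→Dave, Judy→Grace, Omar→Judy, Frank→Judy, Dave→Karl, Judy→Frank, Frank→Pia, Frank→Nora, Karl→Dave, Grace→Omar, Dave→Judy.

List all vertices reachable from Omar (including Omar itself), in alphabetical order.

Dave, Frank, Grace, Judy, Karl, Nora, Omar, Pia

Start at Omar.
Its neighbours: Judy.
Then their neighbours: Dave, Frank, Grace.
Then next layer: Karl, Nora, Pia.
Every vertex is now reached.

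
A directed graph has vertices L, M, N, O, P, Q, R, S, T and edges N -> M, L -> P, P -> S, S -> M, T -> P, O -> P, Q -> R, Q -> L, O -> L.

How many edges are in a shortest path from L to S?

Distance 0: L.
Distance 1: P.
Distance 2: S — contains S.

2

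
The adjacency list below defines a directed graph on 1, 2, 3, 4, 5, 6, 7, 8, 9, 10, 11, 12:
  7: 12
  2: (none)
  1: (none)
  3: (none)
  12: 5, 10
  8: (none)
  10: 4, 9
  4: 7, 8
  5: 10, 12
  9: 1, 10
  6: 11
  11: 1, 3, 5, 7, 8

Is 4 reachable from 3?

No

3 has no outgoing edges, so nothing is reachable from it.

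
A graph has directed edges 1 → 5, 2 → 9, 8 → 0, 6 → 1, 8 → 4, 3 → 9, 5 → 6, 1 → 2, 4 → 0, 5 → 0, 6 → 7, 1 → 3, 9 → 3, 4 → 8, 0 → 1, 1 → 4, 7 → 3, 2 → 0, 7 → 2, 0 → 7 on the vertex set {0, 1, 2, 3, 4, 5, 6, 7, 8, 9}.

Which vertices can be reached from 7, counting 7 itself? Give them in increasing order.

Start at 7.
Its neighbours: 2, 3.
Then their neighbours: 0, 9.
Then next layer: 1.
Then next layer: 4, 5.
Then next layer: 6, 8.
Every vertex is now reached.

0, 1, 2, 3, 4, 5, 6, 7, 8, 9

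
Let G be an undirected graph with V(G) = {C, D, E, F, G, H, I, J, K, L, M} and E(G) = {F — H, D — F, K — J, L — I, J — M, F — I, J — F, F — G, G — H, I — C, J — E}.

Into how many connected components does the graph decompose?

1

From C: component {C, D, E, F, G, H, I, J, K, L, M}.
That's 1 component.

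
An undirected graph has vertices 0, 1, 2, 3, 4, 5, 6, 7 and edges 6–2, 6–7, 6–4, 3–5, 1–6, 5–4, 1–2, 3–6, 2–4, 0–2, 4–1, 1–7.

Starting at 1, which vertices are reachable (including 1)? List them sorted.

Start at 1.
Its neighbours: 2, 4, 6, 7.
Then their neighbours: 0, 3, 5.
Every vertex is now reached.

0, 1, 2, 3, 4, 5, 6, 7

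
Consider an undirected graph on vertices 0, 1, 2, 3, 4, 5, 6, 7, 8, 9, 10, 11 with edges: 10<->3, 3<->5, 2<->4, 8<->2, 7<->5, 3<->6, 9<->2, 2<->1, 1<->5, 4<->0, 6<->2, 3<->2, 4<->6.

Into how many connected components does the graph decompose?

From 0: component {0, 1, 2, 3, 4, 5, 6, 7, 8, 9, 10}.
From 11: component {11}.
That's 2 components.

2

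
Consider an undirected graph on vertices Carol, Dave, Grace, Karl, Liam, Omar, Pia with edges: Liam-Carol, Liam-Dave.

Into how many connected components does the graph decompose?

From Carol: component {Carol, Dave, Liam}.
From Grace: component {Grace}.
From Karl: component {Karl}.
From Omar: component {Omar}.
From Pia: component {Pia}.
That's 5 components.

5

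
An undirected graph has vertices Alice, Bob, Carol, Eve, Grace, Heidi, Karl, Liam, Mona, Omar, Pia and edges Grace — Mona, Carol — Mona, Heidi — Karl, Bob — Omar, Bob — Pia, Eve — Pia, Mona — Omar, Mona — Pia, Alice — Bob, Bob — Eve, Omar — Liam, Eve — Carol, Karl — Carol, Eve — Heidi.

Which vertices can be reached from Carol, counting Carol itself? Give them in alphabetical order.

Start at Carol.
Its neighbours: Eve, Karl, Mona.
Then their neighbours: Bob, Grace, Heidi, Omar, Pia.
Then next layer: Alice, Liam.
Every vertex is now reached.

Alice, Bob, Carol, Eve, Grace, Heidi, Karl, Liam, Mona, Omar, Pia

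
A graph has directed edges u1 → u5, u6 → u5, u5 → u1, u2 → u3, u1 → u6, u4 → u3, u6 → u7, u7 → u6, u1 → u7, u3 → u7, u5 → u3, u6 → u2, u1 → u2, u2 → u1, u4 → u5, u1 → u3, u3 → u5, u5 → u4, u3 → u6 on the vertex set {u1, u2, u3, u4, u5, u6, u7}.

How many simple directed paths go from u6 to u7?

u6→u2→u1→u3→u7
u6→u2→u1→u5→u3→u7
u6→u2→u1→u5→u4→u3→u7
u6→u2→u1→u7
u6→u2→u3→u5→u1→u7
u6→u2→u3→u7
u6→u5→u1→u2→u3→u7
u6→u5→u1→u3→u7
u6→u5→u1→u7
u6→u5→u3→u7
u6→u5→u4→u3→u7
u6→u7

12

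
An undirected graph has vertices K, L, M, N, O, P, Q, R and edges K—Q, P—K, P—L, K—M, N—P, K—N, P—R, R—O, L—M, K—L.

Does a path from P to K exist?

Yes

Explore from P.
Distance 1: reach K, L, N, R.
Found K.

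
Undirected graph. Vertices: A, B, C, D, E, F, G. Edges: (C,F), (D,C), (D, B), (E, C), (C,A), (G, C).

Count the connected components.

From A: component {A, B, C, D, E, F, G}.
That's 1 component.

1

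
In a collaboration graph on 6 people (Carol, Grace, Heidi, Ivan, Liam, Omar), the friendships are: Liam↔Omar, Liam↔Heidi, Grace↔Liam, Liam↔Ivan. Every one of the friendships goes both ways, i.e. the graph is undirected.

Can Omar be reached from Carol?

Carol has no edges, so nothing is reachable from it.

No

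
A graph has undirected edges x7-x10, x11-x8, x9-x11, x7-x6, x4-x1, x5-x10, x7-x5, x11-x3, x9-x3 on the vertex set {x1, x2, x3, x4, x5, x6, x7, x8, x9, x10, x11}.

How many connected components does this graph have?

4

From x1: component {x1, x4}.
From x2: component {x2}.
From x3: component {x3, x8, x9, x11}.
From x5: component {x5, x6, x7, x10}.
That's 4 components.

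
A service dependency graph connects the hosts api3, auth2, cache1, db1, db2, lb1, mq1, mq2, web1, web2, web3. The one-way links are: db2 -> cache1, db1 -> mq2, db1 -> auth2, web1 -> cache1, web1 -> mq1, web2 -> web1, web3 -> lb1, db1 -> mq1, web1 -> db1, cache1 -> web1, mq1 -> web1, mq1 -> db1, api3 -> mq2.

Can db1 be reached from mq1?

Explore from mq1.
Distance 1: reach db1, web1.
Found db1.

Yes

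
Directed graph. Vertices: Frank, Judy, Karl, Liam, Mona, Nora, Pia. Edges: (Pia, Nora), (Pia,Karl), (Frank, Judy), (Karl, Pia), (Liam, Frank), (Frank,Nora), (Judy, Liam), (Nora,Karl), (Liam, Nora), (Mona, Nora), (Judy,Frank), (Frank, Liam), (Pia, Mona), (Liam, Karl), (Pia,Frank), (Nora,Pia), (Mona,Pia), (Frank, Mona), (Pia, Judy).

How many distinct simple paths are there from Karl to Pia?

Karl→Pia

1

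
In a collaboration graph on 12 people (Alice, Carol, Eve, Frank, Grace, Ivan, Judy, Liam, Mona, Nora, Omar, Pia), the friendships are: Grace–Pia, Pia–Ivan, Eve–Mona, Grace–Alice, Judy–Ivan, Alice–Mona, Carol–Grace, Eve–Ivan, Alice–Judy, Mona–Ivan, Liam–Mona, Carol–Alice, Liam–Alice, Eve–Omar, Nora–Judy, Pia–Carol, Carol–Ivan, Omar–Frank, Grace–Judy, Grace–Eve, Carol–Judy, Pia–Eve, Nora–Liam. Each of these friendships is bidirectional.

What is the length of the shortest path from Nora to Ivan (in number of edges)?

2

Distance 0: Nora.
Distance 1: Judy, Liam.
Distance 2: Alice, Carol, Grace, Ivan, Mona — contains Ivan.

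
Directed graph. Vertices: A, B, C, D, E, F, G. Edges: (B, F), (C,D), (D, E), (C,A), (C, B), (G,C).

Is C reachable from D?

No

Explore from D.
Distance 1: reach E.
The search from D is exhausted; no directed path reaches C.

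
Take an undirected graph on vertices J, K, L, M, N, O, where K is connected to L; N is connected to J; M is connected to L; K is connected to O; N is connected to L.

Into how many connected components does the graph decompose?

From J: component {J, K, L, M, N, O}.
That's 1 component.

1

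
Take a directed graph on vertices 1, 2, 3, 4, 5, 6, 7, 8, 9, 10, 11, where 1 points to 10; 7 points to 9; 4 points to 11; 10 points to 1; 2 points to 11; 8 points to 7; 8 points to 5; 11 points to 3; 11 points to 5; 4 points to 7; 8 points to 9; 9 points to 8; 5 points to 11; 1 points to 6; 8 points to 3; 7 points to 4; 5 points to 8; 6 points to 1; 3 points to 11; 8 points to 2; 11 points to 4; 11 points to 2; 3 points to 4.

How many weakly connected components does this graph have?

2

From 1: component {1, 6, 10}.
From 2: component {2, 3, 4, 5, 7, 8, 9, 11}.
That's 2 components.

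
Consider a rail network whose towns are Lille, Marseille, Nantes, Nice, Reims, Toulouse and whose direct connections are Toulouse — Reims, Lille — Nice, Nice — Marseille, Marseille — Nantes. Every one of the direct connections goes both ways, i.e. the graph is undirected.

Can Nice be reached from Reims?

No

Explore from Reims.
Distance 1: reach Toulouse.
The search is exhausted without reaching Nice; it lies in a different component.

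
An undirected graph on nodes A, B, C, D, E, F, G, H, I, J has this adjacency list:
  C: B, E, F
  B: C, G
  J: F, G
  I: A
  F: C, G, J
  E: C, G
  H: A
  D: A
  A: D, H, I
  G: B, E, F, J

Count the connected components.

From A: component {A, D, H, I}.
From B: component {B, C, E, F, G, J}.
That's 2 components.

2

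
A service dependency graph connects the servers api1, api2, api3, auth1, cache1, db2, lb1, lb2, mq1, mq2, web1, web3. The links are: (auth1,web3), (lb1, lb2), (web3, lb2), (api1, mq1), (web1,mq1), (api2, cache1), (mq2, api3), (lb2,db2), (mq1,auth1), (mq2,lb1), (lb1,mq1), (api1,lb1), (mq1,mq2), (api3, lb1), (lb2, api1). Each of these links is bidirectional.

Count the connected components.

2

From api1: component {api1, api3, auth1, db2, lb1, lb2, mq1, mq2, web1, web3}.
From api2: component {api2, cache1}.
That's 2 components.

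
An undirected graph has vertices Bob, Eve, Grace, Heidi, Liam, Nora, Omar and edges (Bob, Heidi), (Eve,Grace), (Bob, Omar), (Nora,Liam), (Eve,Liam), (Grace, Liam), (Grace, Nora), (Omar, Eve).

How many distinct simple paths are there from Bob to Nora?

4

Bob–Omar–Eve–Grace–Liam–Nora
Bob–Omar–Eve–Grace–Nora
Bob–Omar–Eve–Liam–Grace–Nora
Bob–Omar–Eve–Liam–Nora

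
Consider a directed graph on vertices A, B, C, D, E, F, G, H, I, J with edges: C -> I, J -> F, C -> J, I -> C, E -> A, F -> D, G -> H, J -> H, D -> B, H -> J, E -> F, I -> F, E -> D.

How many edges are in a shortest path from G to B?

5

Distance 0: G.
Distance 1: H.
Distance 2: J.
Distance 3: F.
Distance 4: D.
Distance 5: B — contains B.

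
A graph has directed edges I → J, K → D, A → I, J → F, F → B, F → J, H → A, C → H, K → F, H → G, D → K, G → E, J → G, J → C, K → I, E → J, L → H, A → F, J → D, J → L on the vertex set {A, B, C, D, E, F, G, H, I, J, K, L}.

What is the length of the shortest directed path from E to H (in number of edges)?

Distance 0: E.
Distance 1: J.
Distance 2: C, D, F, G, L.
Distance 3: B, H, K — contains H.

3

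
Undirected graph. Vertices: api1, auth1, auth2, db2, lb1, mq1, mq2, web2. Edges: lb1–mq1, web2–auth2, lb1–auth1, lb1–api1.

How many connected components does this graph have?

4

From api1: component {api1, auth1, lb1, mq1}.
From auth2: component {auth2, web2}.
From db2: component {db2}.
From mq2: component {mq2}.
That's 4 components.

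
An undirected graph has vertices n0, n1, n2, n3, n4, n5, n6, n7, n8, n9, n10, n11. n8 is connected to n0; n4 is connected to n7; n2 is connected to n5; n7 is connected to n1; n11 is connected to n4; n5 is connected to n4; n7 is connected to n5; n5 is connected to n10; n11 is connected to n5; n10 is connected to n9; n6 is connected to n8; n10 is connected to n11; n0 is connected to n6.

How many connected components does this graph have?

3

From n0: component {n0, n6, n8}.
From n1: component {n1, n2, n4, n5, n7, n9, n10, n11}.
From n3: component {n3}.
That's 3 components.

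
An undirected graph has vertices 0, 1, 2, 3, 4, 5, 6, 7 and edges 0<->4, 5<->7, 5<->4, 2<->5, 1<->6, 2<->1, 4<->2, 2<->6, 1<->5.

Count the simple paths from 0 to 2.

0–4–2
0–4–5–1–2
0–4–5–1–6–2
0–4–5–2

4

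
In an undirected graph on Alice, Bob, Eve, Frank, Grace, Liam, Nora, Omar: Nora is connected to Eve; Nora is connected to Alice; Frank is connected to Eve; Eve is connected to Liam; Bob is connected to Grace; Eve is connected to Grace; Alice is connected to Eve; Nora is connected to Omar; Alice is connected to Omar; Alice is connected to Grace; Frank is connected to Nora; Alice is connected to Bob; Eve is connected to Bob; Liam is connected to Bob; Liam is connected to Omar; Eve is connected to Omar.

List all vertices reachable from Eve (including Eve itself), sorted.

Start at Eve.
Its neighbours: Alice, Bob, Frank, Grace, Liam, Nora, Omar.
Every vertex is now reached.

Alice, Bob, Eve, Frank, Grace, Liam, Nora, Omar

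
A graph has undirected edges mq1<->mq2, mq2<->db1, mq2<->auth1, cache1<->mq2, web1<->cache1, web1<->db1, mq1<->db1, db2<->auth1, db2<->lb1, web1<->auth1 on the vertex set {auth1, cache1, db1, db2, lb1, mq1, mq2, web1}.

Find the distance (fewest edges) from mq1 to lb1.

Distance 0: mq1.
Distance 1: db1, mq2.
Distance 2: auth1, cache1, web1.
Distance 3: db2.
Distance 4: lb1 — contains lb1.

4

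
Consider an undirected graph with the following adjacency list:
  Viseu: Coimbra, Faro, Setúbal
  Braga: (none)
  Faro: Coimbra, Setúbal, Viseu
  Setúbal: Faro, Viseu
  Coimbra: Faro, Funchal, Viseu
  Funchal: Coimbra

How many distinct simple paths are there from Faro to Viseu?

3

Faro–Coimbra–Viseu
Faro–Setúbal–Viseu
Faro–Viseu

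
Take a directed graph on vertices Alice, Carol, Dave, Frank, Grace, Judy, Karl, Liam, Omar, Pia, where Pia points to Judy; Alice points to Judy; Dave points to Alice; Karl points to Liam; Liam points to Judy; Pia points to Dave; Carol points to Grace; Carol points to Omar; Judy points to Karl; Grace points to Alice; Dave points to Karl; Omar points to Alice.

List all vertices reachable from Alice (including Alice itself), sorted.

Alice, Judy, Karl, Liam

Start at Alice.
Its neighbours: Judy.
Then their neighbours: Karl.
Then next layer: Liam.
Nothing further is reachable.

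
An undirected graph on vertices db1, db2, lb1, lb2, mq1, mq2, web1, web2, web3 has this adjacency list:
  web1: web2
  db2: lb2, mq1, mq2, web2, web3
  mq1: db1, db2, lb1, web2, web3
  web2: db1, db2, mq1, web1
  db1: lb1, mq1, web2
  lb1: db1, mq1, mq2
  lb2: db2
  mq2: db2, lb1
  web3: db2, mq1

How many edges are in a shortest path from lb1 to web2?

Distance 0: lb1.
Distance 1: db1, mq1, mq2.
Distance 2: db2, web2, web3 — contains web2.

2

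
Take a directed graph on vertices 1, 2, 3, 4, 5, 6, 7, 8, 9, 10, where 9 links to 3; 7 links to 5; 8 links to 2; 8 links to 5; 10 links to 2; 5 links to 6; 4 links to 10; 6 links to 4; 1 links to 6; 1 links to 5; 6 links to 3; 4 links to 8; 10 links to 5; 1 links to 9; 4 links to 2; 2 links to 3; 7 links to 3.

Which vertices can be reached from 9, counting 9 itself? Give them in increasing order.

Start at 9.
Its neighbours: 3.
Nothing further is reachable.

3, 9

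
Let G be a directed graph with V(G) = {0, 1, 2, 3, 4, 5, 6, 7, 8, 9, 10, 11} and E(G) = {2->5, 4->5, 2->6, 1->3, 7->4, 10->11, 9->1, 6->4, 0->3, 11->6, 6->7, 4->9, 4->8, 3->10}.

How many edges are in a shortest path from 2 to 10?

Distance 0: 2.
Distance 1: 5, 6.
Distance 2: 4, 7.
Distance 3: 8, 9.
Distance 4: 1.
Distance 5: 3.
Distance 6: 10 — contains 10.

6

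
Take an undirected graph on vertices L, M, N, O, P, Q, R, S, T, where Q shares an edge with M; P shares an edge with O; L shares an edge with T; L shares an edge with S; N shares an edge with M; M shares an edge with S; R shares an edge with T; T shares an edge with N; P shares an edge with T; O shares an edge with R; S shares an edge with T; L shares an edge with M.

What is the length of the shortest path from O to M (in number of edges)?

4

Distance 0: O.
Distance 1: P, R.
Distance 2: T.
Distance 3: L, N, S.
Distance 4: M — contains M.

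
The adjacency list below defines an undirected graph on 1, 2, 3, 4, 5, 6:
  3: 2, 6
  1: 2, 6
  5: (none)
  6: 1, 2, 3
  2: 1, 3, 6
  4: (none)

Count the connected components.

From 1: component {1, 2, 3, 6}.
From 4: component {4}.
From 5: component {5}.
That's 3 components.

3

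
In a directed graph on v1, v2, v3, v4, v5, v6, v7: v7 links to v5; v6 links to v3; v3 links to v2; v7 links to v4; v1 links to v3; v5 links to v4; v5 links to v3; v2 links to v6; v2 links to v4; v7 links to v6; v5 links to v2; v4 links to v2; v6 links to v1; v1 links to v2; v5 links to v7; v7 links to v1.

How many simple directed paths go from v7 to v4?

v7→v1→v2→v4
v7→v1→v3→v2→v4
v7→v4
v7→v5→v2→v4
v7→v5→v3→v2→v4
v7→v5→v4
v7→v6→v1→v2→v4
v7→v6→v1→v3→v2→v4
v7→v6→v3→v2→v4

9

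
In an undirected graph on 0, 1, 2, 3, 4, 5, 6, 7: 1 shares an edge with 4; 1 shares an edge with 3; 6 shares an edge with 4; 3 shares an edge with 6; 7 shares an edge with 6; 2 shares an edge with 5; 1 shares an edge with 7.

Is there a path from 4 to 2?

Explore from 4.
Distance 1: reach 1, 6.
Distance 2: reach 3, 7.
The search is exhausted without reaching 2; it lies in a different component.

No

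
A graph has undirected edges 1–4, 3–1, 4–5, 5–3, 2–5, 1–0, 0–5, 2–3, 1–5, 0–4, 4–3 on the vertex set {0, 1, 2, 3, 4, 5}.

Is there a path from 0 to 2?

Yes

Explore from 0.
Distance 1: reach 1, 4, 5.
Distance 2: reach 2, 3.
Found 2.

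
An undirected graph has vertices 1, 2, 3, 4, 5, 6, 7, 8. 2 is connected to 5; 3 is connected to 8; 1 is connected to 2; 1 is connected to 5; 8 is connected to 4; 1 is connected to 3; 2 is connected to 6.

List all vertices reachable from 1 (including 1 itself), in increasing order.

Start at 1.
Its neighbours: 2, 3, 5.
Then their neighbours: 6, 8.
Then next layer: 4.
Nothing further is reachable.

1, 2, 3, 4, 5, 6, 8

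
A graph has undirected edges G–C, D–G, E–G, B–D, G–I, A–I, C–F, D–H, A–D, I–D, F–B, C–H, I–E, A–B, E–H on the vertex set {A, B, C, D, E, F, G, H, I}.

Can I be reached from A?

Explore from A.
Distance 1: reach B, D, I.
Found I.

Yes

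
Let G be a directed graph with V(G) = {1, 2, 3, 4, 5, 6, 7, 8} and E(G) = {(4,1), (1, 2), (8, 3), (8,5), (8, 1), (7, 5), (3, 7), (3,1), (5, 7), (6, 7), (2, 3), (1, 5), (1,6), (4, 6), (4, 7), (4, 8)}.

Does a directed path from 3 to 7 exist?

Explore from 3.
Distance 1: reach 1, 7.
Found 7.

Yes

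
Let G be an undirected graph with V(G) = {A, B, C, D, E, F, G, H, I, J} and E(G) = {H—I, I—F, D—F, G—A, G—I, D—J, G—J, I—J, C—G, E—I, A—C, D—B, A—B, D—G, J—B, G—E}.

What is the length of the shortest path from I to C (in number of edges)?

Distance 0: I.
Distance 1: E, F, G, H, J.
Distance 2: A, B, C, D — contains C.

2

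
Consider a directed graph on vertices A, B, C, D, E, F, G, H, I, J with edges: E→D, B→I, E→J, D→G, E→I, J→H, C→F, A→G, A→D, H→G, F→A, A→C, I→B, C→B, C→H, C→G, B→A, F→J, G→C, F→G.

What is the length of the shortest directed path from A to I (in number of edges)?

3

Distance 0: A.
Distance 1: C, D, G.
Distance 2: B, F, H.
Distance 3: I, J — contains I.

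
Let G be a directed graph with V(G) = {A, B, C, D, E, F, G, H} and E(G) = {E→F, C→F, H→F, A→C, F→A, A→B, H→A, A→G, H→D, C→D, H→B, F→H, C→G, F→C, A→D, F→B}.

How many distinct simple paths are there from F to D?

F→A→C→D
F→A→D
F→C→D
F→H→A→C→D
F→H→A→D
F→H→D

6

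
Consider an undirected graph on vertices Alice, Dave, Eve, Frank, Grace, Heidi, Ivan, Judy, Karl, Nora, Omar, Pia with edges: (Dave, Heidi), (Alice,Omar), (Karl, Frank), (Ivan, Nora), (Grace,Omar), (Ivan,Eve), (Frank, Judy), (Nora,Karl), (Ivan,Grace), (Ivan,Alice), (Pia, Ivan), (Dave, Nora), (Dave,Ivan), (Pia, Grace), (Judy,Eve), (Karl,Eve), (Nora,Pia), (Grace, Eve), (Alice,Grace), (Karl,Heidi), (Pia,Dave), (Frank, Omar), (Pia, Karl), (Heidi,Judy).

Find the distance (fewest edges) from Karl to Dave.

Distance 0: Karl.
Distance 1: Eve, Frank, Heidi, Nora, Pia.
Distance 2: Dave, Grace, Ivan, Judy, Omar — contains Dave.

2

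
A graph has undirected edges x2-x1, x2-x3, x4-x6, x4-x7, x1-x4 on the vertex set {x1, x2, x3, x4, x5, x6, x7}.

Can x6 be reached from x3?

Explore from x3.
Distance 1: reach x2.
Distance 2: reach x1.
Distance 3: reach x4.
Distance 4: reach x6, x7.
Found x6.

Yes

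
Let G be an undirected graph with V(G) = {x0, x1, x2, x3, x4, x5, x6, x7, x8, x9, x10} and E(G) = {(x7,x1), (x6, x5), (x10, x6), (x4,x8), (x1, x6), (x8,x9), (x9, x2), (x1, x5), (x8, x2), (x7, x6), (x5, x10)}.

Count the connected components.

From x0: component {x0}.
From x1: component {x1, x5, x6, x7, x10}.
From x2: component {x2, x4, x8, x9}.
From x3: component {x3}.
That's 4 components.

4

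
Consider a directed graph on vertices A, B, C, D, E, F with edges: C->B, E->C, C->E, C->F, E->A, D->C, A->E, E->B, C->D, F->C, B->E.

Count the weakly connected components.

1

From A: component {A, B, C, D, E, F}.
That's 1 component.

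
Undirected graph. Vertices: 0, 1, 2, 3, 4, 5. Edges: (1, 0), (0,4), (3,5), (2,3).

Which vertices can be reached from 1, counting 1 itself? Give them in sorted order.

Start at 1.
Its neighbours: 0.
Then their neighbours: 4.
Nothing further is reachable.

0, 1, 4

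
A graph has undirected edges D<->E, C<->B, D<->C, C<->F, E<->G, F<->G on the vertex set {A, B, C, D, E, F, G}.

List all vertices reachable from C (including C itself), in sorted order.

B, C, D, E, F, G

Start at C.
Its neighbours: B, D, F.
Then their neighbours: E, G.
Nothing further is reachable.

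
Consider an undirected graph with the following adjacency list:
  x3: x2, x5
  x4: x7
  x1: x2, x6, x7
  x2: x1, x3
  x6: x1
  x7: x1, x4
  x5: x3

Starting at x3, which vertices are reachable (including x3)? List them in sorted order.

x1, x2, x3, x4, x5, x6, x7

Start at x3.
Its neighbours: x2, x5.
Then their neighbours: x1.
Then next layer: x6, x7.
Then next layer: x4.
Every vertex is now reached.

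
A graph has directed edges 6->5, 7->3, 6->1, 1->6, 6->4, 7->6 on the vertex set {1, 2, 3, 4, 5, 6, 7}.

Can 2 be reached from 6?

Explore from 6.
Distance 1: reach 1, 4, 5.
The search from 6 is exhausted; no directed path reaches 2.

No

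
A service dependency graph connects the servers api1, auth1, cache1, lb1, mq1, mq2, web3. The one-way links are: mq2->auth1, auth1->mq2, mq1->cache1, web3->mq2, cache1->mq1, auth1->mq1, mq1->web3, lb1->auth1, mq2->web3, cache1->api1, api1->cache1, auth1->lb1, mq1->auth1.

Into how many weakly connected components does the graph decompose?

1

From api1: component {api1, auth1, cache1, lb1, mq1, mq2, web3}.
That's 1 component.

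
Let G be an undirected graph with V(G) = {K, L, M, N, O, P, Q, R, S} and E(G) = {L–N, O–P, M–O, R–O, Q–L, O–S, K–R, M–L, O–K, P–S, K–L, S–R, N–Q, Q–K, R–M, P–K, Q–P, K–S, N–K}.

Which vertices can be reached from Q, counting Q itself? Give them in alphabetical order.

K, L, M, N, O, P, Q, R, S

Start at Q.
Its neighbours: K, L, N, P.
Then their neighbours: M, O, R, S.
Every vertex is now reached.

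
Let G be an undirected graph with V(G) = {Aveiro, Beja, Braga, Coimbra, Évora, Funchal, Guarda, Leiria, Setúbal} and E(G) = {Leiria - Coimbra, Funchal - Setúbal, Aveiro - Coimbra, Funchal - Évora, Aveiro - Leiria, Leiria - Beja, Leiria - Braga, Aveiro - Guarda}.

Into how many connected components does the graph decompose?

2

From Aveiro: component {Aveiro, Beja, Braga, Coimbra, Guarda, Leiria}.
From Évora: component {Évora, Funchal, Setúbal}.
That's 2 components.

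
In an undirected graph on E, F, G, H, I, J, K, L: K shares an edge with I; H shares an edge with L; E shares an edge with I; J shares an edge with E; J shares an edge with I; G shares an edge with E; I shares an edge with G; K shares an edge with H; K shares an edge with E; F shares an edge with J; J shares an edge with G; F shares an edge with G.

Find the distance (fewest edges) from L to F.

Distance 0: L.
Distance 1: H.
Distance 2: K.
Distance 3: E, I.
Distance 4: G, J.
Distance 5: F — contains F.

5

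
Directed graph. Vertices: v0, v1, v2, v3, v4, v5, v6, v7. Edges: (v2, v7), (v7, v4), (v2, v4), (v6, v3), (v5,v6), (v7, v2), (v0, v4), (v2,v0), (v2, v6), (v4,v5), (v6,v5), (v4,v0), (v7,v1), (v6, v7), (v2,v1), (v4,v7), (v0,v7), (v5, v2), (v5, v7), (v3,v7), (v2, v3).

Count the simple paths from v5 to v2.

v5→v2
v5→v6→v3→v7→v2
v5→v6→v7→v2
v5→v7→v2

4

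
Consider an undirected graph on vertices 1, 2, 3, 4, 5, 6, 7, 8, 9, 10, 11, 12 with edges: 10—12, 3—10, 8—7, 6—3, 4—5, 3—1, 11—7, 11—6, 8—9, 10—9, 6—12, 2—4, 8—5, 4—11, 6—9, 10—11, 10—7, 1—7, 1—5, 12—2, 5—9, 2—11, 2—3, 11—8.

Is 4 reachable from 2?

Explore from 2.
Distance 1: reach 3, 4, 11, 12.
Found 4.

Yes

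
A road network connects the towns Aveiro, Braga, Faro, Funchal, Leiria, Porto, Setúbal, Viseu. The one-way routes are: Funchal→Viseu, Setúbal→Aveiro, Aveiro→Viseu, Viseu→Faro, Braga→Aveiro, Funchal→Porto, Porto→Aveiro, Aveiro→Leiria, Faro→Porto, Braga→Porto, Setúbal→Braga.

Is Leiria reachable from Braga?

Yes

Explore from Braga.
Distance 1: reach Aveiro, Porto.
Distance 2: reach Leiria, Viseu.
Found Leiria.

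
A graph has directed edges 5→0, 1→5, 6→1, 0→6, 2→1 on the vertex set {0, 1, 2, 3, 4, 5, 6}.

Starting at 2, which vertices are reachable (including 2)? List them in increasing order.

Start at 2.
Its neighbours: 1.
Then their neighbours: 5.
Then next layer: 0.
Then next layer: 6.
Nothing further is reachable.

0, 1, 2, 5, 6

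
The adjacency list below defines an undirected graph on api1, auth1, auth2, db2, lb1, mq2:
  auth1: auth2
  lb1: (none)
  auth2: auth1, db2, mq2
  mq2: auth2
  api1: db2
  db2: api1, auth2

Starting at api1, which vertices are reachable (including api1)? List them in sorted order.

api1, auth1, auth2, db2, mq2

Start at api1.
Its neighbours: db2.
Then their neighbours: auth2.
Then next layer: auth1, mq2.
Nothing further is reachable.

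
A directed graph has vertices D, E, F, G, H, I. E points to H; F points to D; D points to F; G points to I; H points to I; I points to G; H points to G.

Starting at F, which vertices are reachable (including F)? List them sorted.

D, F

Start at F.
Its neighbours: D.
Nothing further is reachable.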